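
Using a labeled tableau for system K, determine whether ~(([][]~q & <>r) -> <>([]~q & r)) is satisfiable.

1. ~(([][]~q & <>r) -> <>([]~q & r)), 0
2. [][]~q & <>r, 0
3. ~<>([]~q & r), 0
4. [][]~q, 0
5. <>r, 0
6. r, 1
7. ~([]~q & r), 1
8. []~q, 1
9. ~[]~q, 1
10. q, 2
11. ~q, 2
Accessibility: 0R1, 1R2
Branch closes: q and ~q both at 2.
Every branch closes; the branch above is one of them.

Unsatisfiable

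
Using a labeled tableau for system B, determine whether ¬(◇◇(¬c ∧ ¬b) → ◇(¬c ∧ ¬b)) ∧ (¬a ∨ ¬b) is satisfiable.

Yes, satisfiable

1. ¬(◇◇(¬c ∧ ¬b) → ◇(¬c ∧ ¬b)) ∧ (¬a ∨ ¬b), 0
2. ¬(◇◇(¬c ∧ ¬b) → ◇(¬c ∧ ¬b)), 0
3. ¬a ∨ ¬b, 0
4. ◇◇(¬c ∧ ¬b), 0
5. ¬◇(¬c ∧ ¬b), 0
6. ¬(¬c ∧ ¬b), 0
7. ¬b, 0
8. c, 0
9. ◇(¬c ∧ ¬b), 1
10. ¬(¬c ∧ ¬b), 1
11. b, 1
12. ¬c ∧ ¬b, 2
13. ¬c, 2
14. ¬b, 2
Accessibility: 0R0, 0R1, 1R0, 1R1, 1R2, 2R1, 2R2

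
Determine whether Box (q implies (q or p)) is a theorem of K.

Tableau for the negation not Box (q implies (q or p)):
1. not Box (q implies (q or p)), w0
2. not (q implies (q or p)), w1
3. q, w1
4. not (q or p), w1
5. not q, w1
6. not p, w1
Accessibility: w0Rw1
Branch closes: q and not q both at w1.
Every branch of the negation's tableau closes; the branch above is one of them.

Yes, valid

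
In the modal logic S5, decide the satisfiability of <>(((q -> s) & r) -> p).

Yes, satisfiable

1. <>(((q -> s) & r) -> p), w0
2. ((q -> s) & r) -> p, w1
3. p, w1
Accessibility: w0Rw0, w0Rw1, w1Rw0, w1Rw1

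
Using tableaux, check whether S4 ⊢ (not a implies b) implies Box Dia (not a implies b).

Invalid (countermodel exists)

Tableau for the negation not ((not a implies b) implies Box Dia (not a implies b)):
1. not ((not a implies b) implies Box Dia (not a implies b)), u
2. not a implies b, u
3. not Box Dia (not a implies b), u
4. b, u
5. not Dia (not a implies b), v
6. not (not a implies b), v
7. not a, v
8. not b, v
Accessibility: uRu, uRv, vRv
The negation has an open branch (countermodel exists).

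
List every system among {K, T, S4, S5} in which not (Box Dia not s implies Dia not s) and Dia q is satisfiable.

K

T-tableau for the formula:
1. not (Box Dia not s implies Dia not s) and Dia q, w0
2. not (Box Dia not s implies Dia not s), w0   [and-rule on 1]
3. Dia q, w0   [and-rule on 1]
4. Box Dia not s, w0   [neg-implies-rule on 2]
5. not Dia not s, w0   [neg-implies-rule on 2]
6. Dia not s, w0   [Box-rule on 4 via w0Rw0]
7. s, w0   [neg-Dia-rule on 5 via w0Rw0]
8. q, w1   [Dia-rule on 3: fresh world w1, w0Rw1]
9. Dia not s, w1   [Box-rule on 4 via w0Rw1]
10. s, w1   [neg-Dia-rule on 5 via w0Rw1]
11. not s, w2   [Dia-rule on 6: fresh world w2, w0Rw2]
12. Dia not s, w2   [Box-rule on 4 via w0Rw2]
13. s, w2   [neg-Dia-rule on 5 via w0Rw2]
Accessibility: w0Rw0, w0Rw1, w0Rw2, w1Rw1, w2Rw2
Branch closes: s and not s both at w2.
Every branch closes (one shown): unsatisfiable in T, hence also in S4, S5 (every S4/S5-frame is a T-frame).
K-tableau for the formula:
1. not (Box Dia not s implies Dia not s) and Dia q, w0
2. not (Box Dia not s implies Dia not s), w0   [and-rule on 1]
3. Dia q, w0   [and-rule on 1]
4. Box Dia not s, w0   [neg-implies-rule on 2]
5. not Dia not s, w0   [neg-implies-rule on 2]
6. q, w1   [Dia-rule on 3: fresh world w1, w0Rw1]
7. Dia not s, w1   [Box-rule on 4 via w0Rw1]
8. s, w1   [neg-Dia-rule on 5 via w0Rw1]
9. not s, w2   [Dia-rule on 7: fresh world w2, w1Rw2]
Accessibility: w0Rw1, w1Rw2
Complete open branch: satisfiable in K.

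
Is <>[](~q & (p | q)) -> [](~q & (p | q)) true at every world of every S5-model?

Yes, valid

Tableau for the negation ~(<>[](~q & (p | q)) -> [](~q & (p | q))):
1. ~(<>[](~q & (p | q)) -> [](~q & (p | q))), u
2. <>[](~q & (p | q)), u
3. ~[](~q & (p | q)), u
4. [](~q & (p | q)), v
5. ~q & (p | q), u
6. ~q, u
7. p | q, u
8. ~q & (p | q), v
9. ~q, v
10. p | q, v
11. p, u
12. p, v
13. ~(~q & (p | q)), w
14. ~q & (p | q), w
15. ~q, w
16. p | q, w
17. ~(p | q), w
18. ~p, w
19. q, w
Accessibility: uRu, uRv, uRw, vRu, vRv, vRw, wRu, wRv, wRw
Branch closes: q and ~q both at w.
All branches of the negation close; one closing branch shown above.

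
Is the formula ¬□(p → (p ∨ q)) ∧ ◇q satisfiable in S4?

Unsatisfiable (every branch closes)

1. ¬□(p → (p ∨ q)) ∧ ◇q, w0
2. ¬□(p → (p ∨ q)), w0
3. ◇q, w0
4. ¬(p → (p ∨ q)), w1
5. p, w1
6. ¬(p ∨ q), w1
7. ¬p, w1
8. ¬q, w1
Accessibility: w0Rw0, w0Rw1, w1Rw1
Branch closes: p and ¬p both at w1.
All branches of the tableau close; one closing branch shown above.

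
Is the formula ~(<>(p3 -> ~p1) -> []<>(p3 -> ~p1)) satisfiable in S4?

Satisfiable

1. ~(<>(p3 -> ~p1) -> []<>(p3 -> ~p1)), u
2. <>(p3 -> ~p1), u
3. ~[]<>(p3 -> ~p1), u
4. p3 -> ~p1, v
5. ~p1, v
6. ~<>(p3 -> ~p1), w
7. ~(p3 -> ~p1), w
8. p3, w
9. p1, w
Accessibility: uRu, uRv, uRw, vRv, wRw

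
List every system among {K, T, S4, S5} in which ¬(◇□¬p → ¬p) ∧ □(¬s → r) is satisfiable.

K, T, S4

S4-tableau for the formula:
1. ¬(◇□¬p → ¬p) ∧ □(¬s → r), w0
2. ¬(◇□¬p → ¬p), w0   [∧-rule on 1]
3. □(¬s → r), w0   [∧-rule on 1]
4. ◇□¬p, w0   [¬→-rule on 2]
5. p, w0   [¬→-rule on 2]
6. ¬s → r, w0   [□-rule on 3 via w0Rw0]
7. r, w0   [→-rule on 6 (branches; this branch)]
8. □¬p, w1   [◇-rule on 4: fresh world w1, w0Rw1]
9. ¬s → r, w1   [□-rule on 3 via w0Rw1]
10. ¬p, w1   [□-rule on 8 via w1Rw1]
11. r, w1   [→-rule on 9 (branches; this branch)]
Accessibility: w0Rw0, w0Rw1, w1Rw1
Complete open branch: satisfiable in S4, hence also in K, T (this S4-model is also a K-model and a T-model).
S5-tableau for the formula:
1. ¬(◇□¬p → ¬p) ∧ □(¬s → r), w0
2. ¬(◇□¬p → ¬p), w0   [∧-rule on 1]
3. □(¬s → r), w0   [∧-rule on 1]
4. ◇□¬p, w0   [¬→-rule on 2]
5. p, w0   [¬→-rule on 2]
6. ¬s → r, w0   [□-rule on 3 via w0Rw0]
7. r, w0   [→-rule on 6 (branches; this branch)]
8. □¬p, w1   [◇-rule on 4: fresh world w1, w0Rw1]
9. ¬s → r, w1   [□-rule on 3 via w0Rw1]
10. ¬p, w0   [□-rule on 8 via w1Rw0]
Accessibility: w0Rw0, w0Rw1, w1Rw0, w1Rw1
Branch closes: p and ¬p both at w0.
Every branch closes (one shown): unsatisfiable in S5.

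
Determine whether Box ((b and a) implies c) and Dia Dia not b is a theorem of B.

Invalid (countermodel exists)

Tableau for the negation not (Box ((b and a) implies c) and Dia Dia not b):
1. not (Box ((b and a) implies c) and Dia Dia not b), 0
2. not Dia Dia not b, 0   [neg-and-rule on 1 (branches; this branch)]
3. not Dia not b, 0   [neg-Dia-rule on 2 via 0R0]
4. b, 0   [neg-Dia-rule on 3 via 0R0]
Accessibility: 0R0
The negation has an open branch (countermodel exists).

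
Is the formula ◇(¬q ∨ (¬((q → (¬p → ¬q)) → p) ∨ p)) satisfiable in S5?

Yes, satisfiable

1. ◇(¬q ∨ (¬((q → (¬p → ¬q)) → p) ∨ p)), 0
2. ¬q ∨ (¬((q → (¬p → ¬q)) → p) ∨ p), 1
3. ¬((q → (¬p → ¬q)) → p) ∨ p, 1
4. p, 1
Accessibility: 0R0, 0R1, 1R0, 1R1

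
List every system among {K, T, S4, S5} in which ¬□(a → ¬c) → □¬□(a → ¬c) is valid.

S5

S5-tableau for the negation ¬(¬□(a → ¬c) → □¬□(a → ¬c)):
1. ¬(¬□(a → ¬c) → □¬□(a → ¬c)), 0
2. ¬□(a → ¬c), 0
3. ¬□¬□(a → ¬c), 0
4. ¬(a → ¬c), 1
5. a, 1
6. c, 1
7. □(a → ¬c), 2
8. a → ¬c, 0
9. a → ¬c, 1
10. a → ¬c, 2
11. ¬c, 0
12. ¬c, 1
Accessibility: 0R0, 0R1, 0R2, 1R0, 1R1, 1R2, 2R0, 2R1, 2R2
Branch closes: c and ¬c both at 1.
Every branch closes (one shown): valid in S5.
S4-tableau for the negation ¬(¬□(a → ¬c) → □¬□(a → ¬c)):
1. ¬(¬□(a → ¬c) → □¬□(a → ¬c)), 0
2. ¬□(a → ¬c), 0
3. ¬□¬□(a → ¬c), 0
4. ¬(a → ¬c), 1
5. a, 1
6. c, 1
7. □(a → ¬c), 2
8. a → ¬c, 2
9. ¬c, 2
Accessibility: 0R0, 0R1, 0R2, 1R1, 2R2
Complete open branch: countermodel on an S4-frame, so not valid in S4, nor in K, T (the same frame is also a K-frame and a T-frame).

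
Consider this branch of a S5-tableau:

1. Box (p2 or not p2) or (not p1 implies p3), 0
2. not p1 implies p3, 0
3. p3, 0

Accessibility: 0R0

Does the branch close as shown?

Open

No world carries both an atom and its negation.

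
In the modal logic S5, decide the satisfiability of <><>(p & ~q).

Yes, satisfiable

1. <><>(p & ~q), 0
2. <>(p & ~q), 1   [<>-rule on 1: fresh world 1, 0R1]
3. p & ~q, 2   [<>-rule on 2: fresh world 2, 1R2]
4. p, 2   [&-rule on 3]
5. ~q, 2   [&-rule on 3]
Accessibility: 0R0, 0R1, 0R2, 1R0, 1R1, 1R2, 2R0, 2R1, 2R2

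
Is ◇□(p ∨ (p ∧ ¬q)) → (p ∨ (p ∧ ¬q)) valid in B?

Tableau for the negation ¬(◇□(p ∨ (p ∧ ¬q)) → (p ∨ (p ∧ ¬q))):
1. ¬(◇□(p ∨ (p ∧ ¬q)) → (p ∨ (p ∧ ¬q))), 0
2. ◇□(p ∨ (p ∧ ¬q)), 0   [¬→-rule on 1]
3. ¬(p ∨ (p ∧ ¬q)), 0   [¬→-rule on 1]
4. ¬p, 0   [¬∨-rule on 3]
5. ¬(p ∧ ¬q), 0   [¬∨-rule on 3]
6. q, 0   [¬∧-rule on 5 (branches; this branch)]
7. □(p ∨ (p ∧ ¬q)), 1   [◇-rule on 2: fresh world 1, 0R1]
8. p ∨ (p ∧ ¬q), 0   [□-rule on 7 via 1R0]
9. p ∨ (p ∧ ¬q), 1   [□-rule on 7 via 1R1]
10. p ∧ ¬q, 0   [∨-rule on 8 (branches; this branch)]
11. p, 0   [∧-rule on 10]
12. ¬q, 0   [∧-rule on 10]
Accessibility: 0R0, 0R1, 1R0, 1R1
Branch closes: p and ¬p both at 0.
Every branch of the negation's tableau closes; the branch above is one of them.

Yes, valid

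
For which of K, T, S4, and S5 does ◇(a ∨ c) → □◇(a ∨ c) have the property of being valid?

S5-tableau for the negation ¬(◇(a ∨ c) → □◇(a ∨ c)):
1. ¬(◇(a ∨ c) → □◇(a ∨ c)), u
2. ◇(a ∨ c), u
3. ¬□◇(a ∨ c), u
4. a ∨ c, v
5. c, v
6. ¬◇(a ∨ c), w
7. ¬(a ∨ c), u
8. ¬a, u
9. ¬c, u
10. ¬(a ∨ c), v
11. ¬a, v
12. ¬c, v
Accessibility: uRu, uRv, uRw, vRu, vRv, vRw, wRu, wRv, wRw
Branch closes: c and ¬c both at v.
Every branch closes (one shown): valid in S5.
S4-tableau for the negation ¬(◇(a ∨ c) → □◇(a ∨ c)):
1. ¬(◇(a ∨ c) → □◇(a ∨ c)), u
2. ◇(a ∨ c), u
3. ¬□◇(a ∨ c), u
4. a ∨ c, v
5. c, v
6. ¬◇(a ∨ c), w
7. ¬(a ∨ c), w
8. ¬a, w
9. ¬c, w
Accessibility: uRu, uRv, uRw, vRv, wRw
Complete open branch: countermodel on an S4-frame, so not valid in S4, nor in K, T (the same frame is also a K-frame and a T-frame).

S5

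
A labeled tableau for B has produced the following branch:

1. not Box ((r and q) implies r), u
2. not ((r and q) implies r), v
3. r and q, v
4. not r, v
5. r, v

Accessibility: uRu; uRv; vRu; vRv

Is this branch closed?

Both r and not r appear at v.

Closed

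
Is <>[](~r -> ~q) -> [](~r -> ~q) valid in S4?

Invalid (countermodel exists)

Tableau for the negation ~(<>[](~r -> ~q) -> [](~r -> ~q)):
1. ~(<>[](~r -> ~q) -> [](~r -> ~q)), u
2. <>[](~r -> ~q), u
3. ~[](~r -> ~q), u
4. [](~r -> ~q), v
5. ~r -> ~q, v
6. ~q, v
7. ~(~r -> ~q), w
8. ~r, w
9. q, w
Accessibility: uRu, uRv, uRw, vRv, wRw
The negation has an open branch (countermodel exists).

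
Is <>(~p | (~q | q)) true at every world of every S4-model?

Valid

Tableau for the negation ~<>(~p | (~q | q)):
1. ~<>(~p | (~q | q)), 0
2. ~(~p | (~q | q)), 0   [~<>-rule on 1 via 0R0]
3. p, 0   [~|-rule on 2]
4. ~(~q | q), 0   [~|-rule on 2]
5. q, 0   [~|-rule on 4]
6. ~q, 0   [~|-rule on 4]
Accessibility: 0R0
Branch closes: q and ~q both at 0.
Every branch of the negation's tableau closes; the branch above is one of them.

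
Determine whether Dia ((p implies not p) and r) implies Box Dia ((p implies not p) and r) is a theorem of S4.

Tableau for the negation not (Dia ((p implies not p) and r) implies Box Dia ((p implies not p) and r)):
1. not (Dia ((p implies not p) and r) implies Box Dia ((p implies not p) and r)), 0
2. Dia ((p implies not p) and r), 0
3. not Box Dia ((p implies not p) and r), 0
4. (p implies not p) and r, 1
5. p implies not p, 1
6. r, 1
7. not p, 1
8. not Dia ((p implies not p) and r), 2
9. not ((p implies not p) and r), 2
10. not r, 2
Accessibility: 0R0, 0R1, 0R2, 1R1, 2R2
The negation has an open branch (countermodel exists).

No, not valid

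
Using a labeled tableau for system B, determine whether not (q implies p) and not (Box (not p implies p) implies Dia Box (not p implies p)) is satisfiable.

Unsatisfiable (every branch closes)

1. not (q implies p) and not (Box (not p implies p) implies Dia Box (not p implies p)), 0
2. not (q implies p), 0
3. not (Box (not p implies p) implies Dia Box (not p implies p)), 0
4. q, 0
5. not p, 0
6. Box (not p implies p), 0
7. not Dia Box (not p implies p), 0
8. not p implies p, 0
9. not Box (not p implies p), 0
10. p, 0
Accessibility: 0R0
Branch closes: p and not p both at 0.
All branches of the tableau close; one closing branch shown above.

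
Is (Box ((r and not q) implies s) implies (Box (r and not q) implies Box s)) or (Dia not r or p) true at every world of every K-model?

Valid in K

Tableau for the negation not ((Box ((r and not q) implies s) implies (Box (r and not q) implies Box s)) or (Dia not r or p)):
1. not ((Box ((r and not q) implies s) implies (Box (r and not q) implies Box s)) or (Dia not r or p)), 0
2. not (Box ((r and not q) implies s) implies (Box (r and not q) implies Box s)), 0   [neg-or-rule on 1]
3. not (Dia not r or p), 0   [neg-or-rule on 1]
4. Box ((r and not q) implies s), 0   [neg-implies-rule on 2]
5. not (Box (r and not q) implies Box s), 0   [neg-implies-rule on 2]
6. not Dia not r, 0   [neg-or-rule on 3]
7. not p, 0   [neg-or-rule on 3]
8. Box (r and not q), 0   [neg-implies-rule on 5]
9. not Box s, 0   [neg-implies-rule on 5]
10. not s, 1   [neg-Box-rule on 9: fresh world 1, 0R1]
11. (r and not q) implies s, 1   [Box-rule on 4 via 0R1]
12. r, 1   [neg-Dia-rule on 6 via 0R1]
13. r and not q, 1   [Box-rule on 8 via 0R1]
14. not q, 1   [and-rule on 13]
15. not (r and not q), 1   [implies-rule on 11 (branches; this branch)]
16. q, 1   [neg-and-rule on 15 (branches; this branch)]
Accessibility: 0R1
Branch closes: q and not q both at 1.
All branches of the negation close; one closing branch shown above.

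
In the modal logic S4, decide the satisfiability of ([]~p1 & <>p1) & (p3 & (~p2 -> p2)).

1. ([]~p1 & <>p1) & (p3 & (~p2 -> p2)), w0
2. []~p1 & <>p1, w0   [&-rule on 1]
3. p3 & (~p2 -> p2), w0   [&-rule on 1]
4. []~p1, w0   [&-rule on 2]
5. <>p1, w0   [&-rule on 2]
6. p3, w0   [&-rule on 3]
7. ~p2 -> p2, w0   [&-rule on 3]
8. ~p1, w0   [[]-rule on 4 via w0Rw0]
9. p2, w0   [->-rule on 7 (branches; this branch)]
10. p1, w1   [<>-rule on 5: fresh world w1, w0Rw1]
11. ~p1, w1   [[]-rule on 4 via w0Rw1]
Accessibility: w0Rw0, w0Rw1, w1Rw1
Branch closes: p1 and ~p1 both at w1.
Every branch closes; the branch above is one of them.

Unsatisfiable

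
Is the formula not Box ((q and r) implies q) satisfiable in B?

1. not Box ((q and r) implies q), u
2. not ((q and r) implies q), v
3. q and r, v
4. not q, v
5. q, v
6. r, v
Accessibility: uRu, uRv, vRu, vRv
Branch closes: q and not q both at v.
All branches of the tableau close; one closing branch shown above.

Unsatisfiable (every branch closes)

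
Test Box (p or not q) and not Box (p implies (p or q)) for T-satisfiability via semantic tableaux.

Unsatisfiable (every branch closes)

1. Box (p or not q) and not Box (p implies (p or q)), w0
2. Box (p or not q), w0
3. not Box (p implies (p or q)), w0
4. p or not q, w0
5. not q, w0
6. not (p implies (p or q)), w1
7. p, w1
8. not (p or q), w1
9. not p, w1
10. not q, w1
Accessibility: w0Rw0, w0Rw1, w1Rw1
Branch closes: p and not p both at w1.
(One branch shown.) All branches close.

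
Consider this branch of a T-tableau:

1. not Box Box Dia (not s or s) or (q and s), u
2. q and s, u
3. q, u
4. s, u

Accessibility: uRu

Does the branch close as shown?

Open

No atom appears with both signs at the same world.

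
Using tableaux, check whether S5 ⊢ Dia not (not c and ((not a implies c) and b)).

Tableau for the negation not Dia not (not c and ((not a implies c) and b)):
1. not Dia not (not c and ((not a implies c) and b)), u
2. not c and ((not a implies c) and b), u   [neg-Dia-rule on 1 via uRu]
3. not c, u   [and-rule on 2]
4. (not a implies c) and b, u   [and-rule on 2]
5. not a implies c, u   [and-rule on 4]
6. b, u   [and-rule on 4]
7. a, u   [implies-rule on 5 (branches; this branch)]
Accessibility: uRu
The negation has an open branch (countermodel exists).

No, not valid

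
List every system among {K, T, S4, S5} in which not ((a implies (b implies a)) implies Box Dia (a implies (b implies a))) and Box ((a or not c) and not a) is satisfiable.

K

T-tableau for the formula:
1. not ((a implies (b implies a)) implies Box Dia (a implies (b implies a))) and Box ((a or not c) and not a), u
2. not ((a implies (b implies a)) implies Box Dia (a implies (b implies a))), u   [and-rule on 1]
3. Box ((a or not c) and not a), u   [and-rule on 1]
4. a implies (b implies a), u   [neg-implies-rule on 2]
5. not Box Dia (a implies (b implies a)), u   [neg-implies-rule on 2]
6. (a or not c) and not a, u   [Box-rule on 3 via uRu]
7. a or not c, u   [and-rule on 6]
8. not a, u   [and-rule on 6]
9. b implies a, u   [implies-rule on 4 (branches; this branch)]
10. not c, u   [or-rule on 7 (branches; this branch)]
11. not b, u   [implies-rule on 9 (branches; this branch)]
12. not Dia (a implies (b implies a)), v   [neg-Box-rule on 5: fresh world v, uRv]
13. (a or not c) and not a, v   [Box-rule on 3 via uRv]
14. a or not c, v   [and-rule on 13]
15. not a, v   [and-rule on 13]
16. not (a implies (b implies a)), v   [neg-Dia-rule on 12 via vRv]
17. a, v   [neg-implies-rule on 16]
18. not (b implies a), v   [neg-implies-rule on 16]
Accessibility: uRu, uRv, vRv
Branch closes: a and not a both at v.
Every branch closes (one shown): unsatisfiable in T, hence also in S4, S5 (every S4/S5-frame is a T-frame).
K-tableau for the formula:
1. not ((a implies (b implies a)) implies Box Dia (a implies (b implies a))) and Box ((a or not c) and not a), u
2. not ((a implies (b implies a)) implies Box Dia (a implies (b implies a))), u   [and-rule on 1]
3. Box ((a or not c) and not a), u   [and-rule on 1]
4. a implies (b implies a), u   [neg-implies-rule on 2]
5. not Box Dia (a implies (b implies a)), u   [neg-implies-rule on 2]
6. b implies a, u   [implies-rule on 4 (branches; this branch)]
7. a, u   [implies-rule on 6 (branches; this branch)]
8. not Dia (a implies (b implies a)), v   [neg-Box-rule on 5: fresh world v, uRv]
9. (a or not c) and not a, v   [Box-rule on 3 via uRv]
10. a or not c, v   [and-rule on 9]
11. not a, v   [and-rule on 9]
12. not c, v   [or-rule on 10 (branches; this branch)]
Accessibility: uRv
Complete open branch: satisfiable in K.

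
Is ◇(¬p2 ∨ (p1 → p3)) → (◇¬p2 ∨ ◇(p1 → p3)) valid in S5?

Yes, valid

Tableau for the negation ¬(◇(¬p2 ∨ (p1 → p3)) → (◇¬p2 ∨ ◇(p1 → p3))):
1. ¬(◇(¬p2 ∨ (p1 → p3)) → (◇¬p2 ∨ ◇(p1 → p3))), 0
2. ◇(¬p2 ∨ (p1 → p3)), 0   [¬→-rule on 1]
3. ¬(◇¬p2 ∨ ◇(p1 → p3)), 0   [¬→-rule on 1]
4. ¬◇¬p2, 0   [¬∨-rule on 3]
5. ¬◇(p1 → p3), 0   [¬∨-rule on 3]
6. p2, 0   [¬◇-rule on 4 via 0R0]
7. ¬(p1 → p3), 0   [¬◇-rule on 5 via 0R0]
8. p1, 0   [¬→-rule on 7]
9. ¬p3, 0   [¬→-rule on 7]
10. ¬p2 ∨ (p1 → p3), 1   [◇-rule on 2: fresh world 1, 0R1]
11. p2, 1   [¬◇-rule on 4 via 0R1]
12. ¬(p1 → p3), 1   [¬◇-rule on 5 via 0R1]
13. p1, 1   [¬→-rule on 12]
14. ¬p3, 1   [¬→-rule on 12]
15. p1 → p3, 1   [∨-rule on 10 (branches; this branch)]
16. p3, 1   [→-rule on 15 (branches; this branch)]
Accessibility: 0R0, 0R1, 1R0, 1R1
Branch closes: p3 and ¬p3 both at 1.
Every branch of the negation's tableau closes; the branch above is one of them.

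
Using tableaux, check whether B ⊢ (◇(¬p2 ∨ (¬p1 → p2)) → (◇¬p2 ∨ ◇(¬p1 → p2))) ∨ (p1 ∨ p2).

Tableau for the negation ¬((◇(¬p2 ∨ (¬p1 → p2)) → (◇¬p2 ∨ ◇(¬p1 → p2))) ∨ (p1 ∨ p2)):
1. ¬((◇(¬p2 ∨ (¬p1 → p2)) → (◇¬p2 ∨ ◇(¬p1 → p2))) ∨ (p1 ∨ p2)), u
2. ¬(◇(¬p2 ∨ (¬p1 → p2)) → (◇¬p2 ∨ ◇(¬p1 → p2))), u   [¬∨-rule on 1]
3. ¬(p1 ∨ p2), u   [¬∨-rule on 1]
4. ◇(¬p2 ∨ (¬p1 → p2)), u   [¬→-rule on 2]
5. ¬(◇¬p2 ∨ ◇(¬p1 → p2)), u   [¬→-rule on 2]
6. ¬p1, u   [¬∨-rule on 3]
7. ¬p2, u   [¬∨-rule on 3]
8. ¬◇¬p2, u   [¬∨-rule on 5]
9. ¬◇(¬p1 → p2), u   [¬∨-rule on 5]
10. p2, u   [¬◇-rule on 8 via uRu]
Accessibility: uRu
Branch closes: p2 and ¬p2 both at u.
All branches of the negation close; one closing branch shown above.

Valid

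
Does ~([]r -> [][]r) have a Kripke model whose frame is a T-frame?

1. ~([]r -> [][]r), 0
2. []r, 0
3. ~[][]r, 0
4. r, 0
5. ~[]r, 1
6. r, 1
7. ~r, 2
Accessibility: 0R0, 0R1, 1R1, 1R2, 2R2

Satisfiable (open branch found)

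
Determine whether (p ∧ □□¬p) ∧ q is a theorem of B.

Tableau for the negation ¬((p ∧ □□¬p) ∧ q):
1. ¬((p ∧ □□¬p) ∧ q), w0
2. ¬q, w0
Accessibility: w0Rw0
The negation has an open branch (countermodel exists).

No, not valid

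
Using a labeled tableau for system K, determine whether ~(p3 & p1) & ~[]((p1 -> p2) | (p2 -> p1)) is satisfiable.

1. ~(p3 & p1) & ~[]((p1 -> p2) | (p2 -> p1)), u
2. ~(p3 & p1), u
3. ~[]((p1 -> p2) | (p2 -> p1)), u
4. ~p1, u
5. ~((p1 -> p2) | (p2 -> p1)), v
6. ~(p1 -> p2), v
7. ~(p2 -> p1), v
8. p1, v
9. ~p2, v
10. p2, v
11. ~p1, v
Accessibility: uRv
Branch closes: p2 and ~p2 both at v.
(One branch shown.) All branches close.

Unsatisfiable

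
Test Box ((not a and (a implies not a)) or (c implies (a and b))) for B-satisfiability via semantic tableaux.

1. Box ((not a and (a implies not a)) or (c implies (a and b))), u
2. (not a and (a implies not a)) or (c implies (a and b)), u   [Box-rule on 1 via uRu]
3. c implies (a and b), u   [or-rule on 2 (branches; this branch)]
4. a and b, u   [implies-rule on 3 (branches; this branch)]
5. a, u   [and-rule on 4]
6. b, u   [and-rule on 4]
Accessibility: uRu

Yes, satisfiable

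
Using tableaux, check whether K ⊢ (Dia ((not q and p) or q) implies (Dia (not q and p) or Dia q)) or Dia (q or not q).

Tableau for the negation not ((Dia ((not q and p) or q) implies (Dia (not q and p) or Dia q)) or Dia (q or not q)):
1. not ((Dia ((not q and p) or q) implies (Dia (not q and p) or Dia q)) or Dia (q or not q)), w0
2. not (Dia ((not q and p) or q) implies (Dia (not q and p) or Dia q)), w0
3. not Dia (q or not q), w0
4. Dia ((not q and p) or q), w0
5. not (Dia (not q and p) or Dia q), w0
6. not Dia (not q and p), w0
7. not Dia q, w0
8. (not q and p) or q, w1
9. not (q or not q), w1
10. not q, w1
11. q, w1
Accessibility: w0Rw1
Branch closes: q and not q both at w1.
Every branch of the negation's tableau closes; the branch above is one of them.

Valid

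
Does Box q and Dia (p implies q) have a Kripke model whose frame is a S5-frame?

Yes, satisfiable

1. Box q and Dia (p implies q), w0
2. Box q, w0
3. Dia (p implies q), w0
4. q, w0
5. p implies q, w1
6. q, w1
Accessibility: w0Rw0, w0Rw1, w1Rw0, w1Rw1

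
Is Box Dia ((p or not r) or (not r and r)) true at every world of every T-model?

Tableau for the negation not Box Dia ((p or not r) or (not r and r)):
1. not Box Dia ((p or not r) or (not r and r)), 0
2. not Dia ((p or not r) or (not r and r)), 1   [neg-Box-rule on 1: fresh world 1, 0R1]
3. not ((p or not r) or (not r and r)), 1   [neg-Dia-rule on 2 via 1R1]
4. not (p or not r), 1   [neg-or-rule on 3]
5. not (not r and r), 1   [neg-or-rule on 3]
6. not p, 1   [neg-or-rule on 4]
7. r, 1   [neg-or-rule on 4]
Accessibility: 0R0, 0R1, 1R1
The negation has an open branch (countermodel exists).

Not valid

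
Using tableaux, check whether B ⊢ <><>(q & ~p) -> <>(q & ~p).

Tableau for the negation ~(<><>(q & ~p) -> <>(q & ~p)):
1. ~(<><>(q & ~p) -> <>(q & ~p)), w0
2. <><>(q & ~p), w0
3. ~<>(q & ~p), w0
4. ~(q & ~p), w0
5. p, w0
6. <>(q & ~p), w1
7. ~(q & ~p), w1
8. p, w1
9. q & ~p, w2
10. q, w2
11. ~p, w2
Accessibility: w0Rw0, w0Rw1, w1Rw0, w1Rw1, w1Rw2, w2Rw1, w2Rw2
The negation has an open branch (countermodel exists).

Not valid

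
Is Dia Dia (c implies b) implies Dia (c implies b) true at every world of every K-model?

Tableau for the negation not (Dia Dia (c implies b) implies Dia (c implies b)):
1. not (Dia Dia (c implies b) implies Dia (c implies b)), w0
2. Dia Dia (c implies b), w0   [neg-implies-rule on 1]
3. not Dia (c implies b), w0   [neg-implies-rule on 1]
4. Dia (c implies b), w1   [Dia-rule on 2: fresh world w1, w0Rw1]
5. not (c implies b), w1   [neg-Dia-rule on 3 via w0Rw1]
6. c, w1   [neg-implies-rule on 5]
7. not b, w1   [neg-implies-rule on 5]
8. c implies b, w2   [Dia-rule on 4: fresh world w2, w1Rw2]
9. b, w2   [implies-rule on 8 (branches; this branch)]
Accessibility: w0Rw1, w1Rw2
The negation has an open branch (countermodel exists).

Invalid (countermodel exists)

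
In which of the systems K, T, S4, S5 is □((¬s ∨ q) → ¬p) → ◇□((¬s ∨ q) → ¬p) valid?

T, S4, S5

T-tableau for the negation ¬(□((¬s ∨ q) → ¬p) → ◇□((¬s ∨ q) → ¬p)):
1. ¬(□((¬s ∨ q) → ¬p) → ◇□((¬s ∨ q) → ¬p)), w0
2. □((¬s ∨ q) → ¬p), w0
3. ¬◇□((¬s ∨ q) → ¬p), w0
4. (¬s ∨ q) → ¬p, w0
5. ¬□((¬s ∨ q) → ¬p), w0
6. ¬(¬s ∨ q), w0
7. s, w0
8. ¬q, w0
9. ¬((¬s ∨ q) → ¬p), w1
10. ¬s ∨ q, w1
11. p, w1
12. (¬s ∨ q) → ¬p, w1
13. ¬□((¬s ∨ q) → ¬p), w1
14. q, w1
15. ¬(¬s ∨ q), w1
16. s, w1
17. ¬q, w1
Accessibility: w0Rw0, w0Rw1, w1Rw1
Branch closes: q and ¬q both at w1.
Every branch closes (one shown): valid in T, hence also in S4, S5 (every theorem of T is a theorem of S4 and S5).
K-tableau for the negation ¬(□((¬s ∨ q) → ¬p) → ◇□((¬s ∨ q) → ¬p)):
1. ¬(□((¬s ∨ q) → ¬p) → ◇□((¬s ∨ q) → ¬p)), w0
2. □((¬s ∨ q) → ¬p), w0
3. ¬◇□((¬s ∨ q) → ¬p), w0
Complete open branch: countermodel on a K-frame, so not valid in K.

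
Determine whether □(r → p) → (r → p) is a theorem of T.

Tableau for the negation ¬(□(r → p) → (r → p)):
1. ¬(□(r → p) → (r → p)), 0
2. □(r → p), 0
3. ¬(r → p), 0
4. r, 0
5. ¬p, 0
6. r → p, 0
7. p, 0
Accessibility: 0R0
Branch closes: p and ¬p both at 0.
Every branch of the negation's tableau closes; the branch above is one of them.

Yes, valid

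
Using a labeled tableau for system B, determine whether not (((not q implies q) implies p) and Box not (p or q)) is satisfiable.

Yes, satisfiable

1. not (((not q implies q) implies p) and Box not (p or q)), 0
2. not Box not (p or q), 0
3. p or q, 1
4. q, 1
Accessibility: 0R0, 0R1, 1R0, 1R1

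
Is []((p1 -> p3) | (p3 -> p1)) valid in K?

Valid

Tableau for the negation ~[]((p1 -> p3) | (p3 -> p1)):
1. ~[]((p1 -> p3) | (p3 -> p1)), w0
2. ~((p1 -> p3) | (p3 -> p1)), w1
3. ~(p1 -> p3), w1
4. ~(p3 -> p1), w1
5. p1, w1
6. ~p3, w1
7. p3, w1
8. ~p1, w1
Accessibility: w0Rw1
Branch closes: p3 and ~p3 both at w1.
Every branch of the negation's tableau closes; the branch above is one of them.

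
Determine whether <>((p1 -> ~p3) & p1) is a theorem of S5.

Invalid (countermodel exists)

Tableau for the negation ~<>((p1 -> ~p3) & p1):
1. ~<>((p1 -> ~p3) & p1), u
2. ~((p1 -> ~p3) & p1), u
3. ~p1, u
Accessibility: uRu
The negation has an open branch (countermodel exists).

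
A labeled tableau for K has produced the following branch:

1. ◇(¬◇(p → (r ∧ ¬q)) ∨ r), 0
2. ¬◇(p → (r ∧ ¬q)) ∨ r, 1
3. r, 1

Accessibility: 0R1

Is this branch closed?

No, open

No world carries both an atom and its negation.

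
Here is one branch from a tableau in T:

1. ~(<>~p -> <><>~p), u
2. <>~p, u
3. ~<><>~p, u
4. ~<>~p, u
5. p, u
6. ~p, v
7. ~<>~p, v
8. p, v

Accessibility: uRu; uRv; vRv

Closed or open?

Both p and ~p appear at v.

Closed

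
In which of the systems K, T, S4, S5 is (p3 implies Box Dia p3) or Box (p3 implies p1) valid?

S4-tableau for the negation not ((p3 implies Box Dia p3) or Box (p3 implies p1)):
1. not ((p3 implies Box Dia p3) or Box (p3 implies p1)), u
2. not (p3 implies Box Dia p3), u
3. not Box (p3 implies p1), u
4. p3, u
5. not Box Dia p3, u
6. not (p3 implies p1), v
7. p3, v
8. not p1, v
9. not Dia p3, w
10. not p3, w
Accessibility: uRu, uRv, uRw, vRv, wRw
Complete open branch: countermodel on an S4-frame, so not valid in S4, nor in K, T (the same frame is also a K-frame and a T-frame).
S5-tableau for the negation not ((p3 implies Box Dia p3) or Box (p3 implies p1)):
1. not ((p3 implies Box Dia p3) or Box (p3 implies p1)), u
2. not (p3 implies Box Dia p3), u
3. not Box (p3 implies p1), u
4. p3, u
5. not Box Dia p3, u
6. not (p3 implies p1), v
7. p3, v
8. not p1, v
9. not Dia p3, w
10. not p3, u
Accessibility: uRu, uRv, uRw, vRu, vRv, vRw, wRu, wRv, wRw
Branch closes: p3 and not p3 both at u.
Every branch closes (one shown): valid in S5.

S5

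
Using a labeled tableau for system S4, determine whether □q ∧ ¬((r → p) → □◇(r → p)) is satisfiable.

1. □q ∧ ¬((r → p) → □◇(r → p)), u
2. □q, u
3. ¬((r → p) → □◇(r → p)), u
4. r → p, u
5. ¬□◇(r → p), u
6. q, u
7. p, u
8. ¬◇(r → p), v
9. q, v
10. ¬(r → p), v
11. r, v
12. ¬p, v
Accessibility: uRu, uRv, vRv

Satisfiable (open branch found)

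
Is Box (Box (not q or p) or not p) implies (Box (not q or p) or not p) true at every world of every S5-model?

Valid

Tableau for the negation not (Box (Box (not q or p) or not p) implies (Box (not q or p) or not p)):
1. not (Box (Box (not q or p) or not p) implies (Box (not q or p) or not p)), u
2. Box (Box (not q or p) or not p), u   [neg-implies-rule on 1]
3. not (Box (not q or p) or not p), u   [neg-implies-rule on 1]
4. not Box (not q or p), u   [neg-or-rule on 3]
5. p, u   [neg-or-rule on 3]
6. Box (not q or p) or not p, u   [Box-rule on 2 via uRu]
7. Box (not q or p), u   [or-rule on 6 (branches; this branch)]
8. not q or p, u   [Box-rule on 7 via uRu]
9. not (not q or p), v   [neg-Box-rule on 4: fresh world v, uRv]
10. q, v   [neg-or-rule on 9]
11. not p, v   [neg-or-rule on 9]
12. Box (not q or p) or not p, v   [Box-rule on 2 via uRv]
13. not q or p, v   [Box-rule on 7 via uRv]
14. p, v   [or-rule on 13 (branches; this branch)]
Accessibility: uRu, uRv, vRu, vRv
Branch closes: p and not p both at v.
All branches of the negation close; one closing branch shown above.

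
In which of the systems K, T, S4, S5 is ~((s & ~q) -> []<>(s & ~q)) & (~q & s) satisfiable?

K, T, S4

S5-tableau for the formula:
1. ~((s & ~q) -> []<>(s & ~q)) & (~q & s), 0
2. ~((s & ~q) -> []<>(s & ~q)), 0
3. ~q & s, 0
4. s & ~q, 0
5. ~[]<>(s & ~q), 0
6. ~q, 0
7. s, 0
8. ~<>(s & ~q), 1
9. ~(s & ~q), 0
10. ~(s & ~q), 1
11. q, 0
Accessibility: 0R0, 0R1, 1R0, 1R1
Branch closes: q and ~q both at 0.
Every branch closes (one shown): unsatisfiable in S5.
S4-tableau for the formula:
1. ~((s & ~q) -> []<>(s & ~q)) & (~q & s), 0
2. ~((s & ~q) -> []<>(s & ~q)), 0
3. ~q & s, 0
4. s & ~q, 0
5. ~[]<>(s & ~q), 0
6. ~q, 0
7. s, 0
8. ~<>(s & ~q), 1
9. ~(s & ~q), 1
10. q, 1
Accessibility: 0R0, 0R1, 1R1
Complete open branch: satisfiable in S4, hence also in K, T (this S4-model is also a K-model and a T-model).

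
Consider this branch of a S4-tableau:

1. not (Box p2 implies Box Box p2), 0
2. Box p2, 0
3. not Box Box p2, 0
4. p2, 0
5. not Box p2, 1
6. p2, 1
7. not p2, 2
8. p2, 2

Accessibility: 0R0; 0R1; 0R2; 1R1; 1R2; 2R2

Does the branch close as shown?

Both p2 and not p2 appear at 2.

Closed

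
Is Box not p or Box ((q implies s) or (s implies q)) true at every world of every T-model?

Tableau for the negation not (Box not p or Box ((q implies s) or (s implies q))):
1. not (Box not p or Box ((q implies s) or (s implies q))), 0
2. not Box not p, 0   [neg-or-rule on 1]
3. not Box ((q implies s) or (s implies q)), 0   [neg-or-rule on 1]
4. p, 1   [neg-Box-rule on 2: fresh world 1, 0R1]
5. not ((q implies s) or (s implies q)), 2   [neg-Box-rule on 3: fresh world 2, 0R2]
6. not (q implies s), 2   [neg-or-rule on 5]
7. not (s implies q), 2   [neg-or-rule on 5]
8. q, 2   [neg-implies-rule on 6]
9. not s, 2   [neg-implies-rule on 6]
10. s, 2   [neg-implies-rule on 7]
11. not q, 2   [neg-implies-rule on 7]
Accessibility: 0R0, 0R1, 0R2, 1R1, 2R2
Branch closes: s and not s both at 2.
Every branch of the negation's tableau closes; the branch above is one of them.

Yes, valid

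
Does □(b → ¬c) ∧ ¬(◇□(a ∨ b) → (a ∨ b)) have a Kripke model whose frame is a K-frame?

1. □(b → ¬c) ∧ ¬(◇□(a ∨ b) → (a ∨ b)), u
2. □(b → ¬c), u
3. ¬(◇□(a ∨ b) → (a ∨ b)), u
4. ◇□(a ∨ b), u
5. ¬(a ∨ b), u
6. ¬a, u
7. ¬b, u
8. □(a ∨ b), v
9. b → ¬c, v
10. ¬c, v
Accessibility: uRv

Satisfiable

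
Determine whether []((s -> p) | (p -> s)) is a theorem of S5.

Valid

Tableau for the negation ~[]((s -> p) | (p -> s)):
1. ~[]((s -> p) | (p -> s)), u
2. ~((s -> p) | (p -> s)), v
3. ~(s -> p), v
4. ~(p -> s), v
5. s, v
6. ~p, v
7. p, v
8. ~s, v
Accessibility: uRu, uRv, vRu, vRv
Branch closes: p and ~p both at v.
All branches of the negation close; one closing branch shown above.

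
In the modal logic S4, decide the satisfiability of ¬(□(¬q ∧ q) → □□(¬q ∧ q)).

1. ¬(□(¬q ∧ q) → □□(¬q ∧ q)), u
2. □(¬q ∧ q), u
3. ¬□□(¬q ∧ q), u
4. ¬q ∧ q, u
5. ¬q, u
6. q, u
Accessibility: uRu
Branch closes: q and ¬q both at u.
(One branch shown.) All branches close.

No, unsatisfiable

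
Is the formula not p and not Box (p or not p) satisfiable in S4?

1. not p and not Box (p or not p), 0
2. not p, 0
3. not Box (p or not p), 0
4. not (p or not p), 1
5. not p, 1
6. p, 1
Accessibility: 0R0, 0R1, 1R1
Branch closes: p and not p both at 1.
Every branch closes; the branch above is one of them.

Unsatisfiable (every branch closes)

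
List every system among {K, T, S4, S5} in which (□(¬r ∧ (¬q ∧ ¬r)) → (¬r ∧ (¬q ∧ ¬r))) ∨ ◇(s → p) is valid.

T, S4, S5

T-tableau for the negation ¬((□(¬r ∧ (¬q ∧ ¬r)) → (¬r ∧ (¬q ∧ ¬r))) ∨ ◇(s → p)):
1. ¬((□(¬r ∧ (¬q ∧ ¬r)) → (¬r ∧ (¬q ∧ ¬r))) ∨ ◇(s → p)), u
2. ¬(□(¬r ∧ (¬q ∧ ¬r)) → (¬r ∧ (¬q ∧ ¬r))), u
3. ¬◇(s → p), u
4. □(¬r ∧ (¬q ∧ ¬r)), u
5. ¬(¬r ∧ (¬q ∧ ¬r)), u
6. ¬(s → p), u
7. s, u
8. ¬p, u
9. ¬r ∧ (¬q ∧ ¬r), u
10. ¬r, u
11. ¬q ∧ ¬r, u
12. ¬q, u
13. ¬(¬q ∧ ¬r), u
14. r, u
Accessibility: uRu
Branch closes: r and ¬r both at u.
Every branch closes (one shown): valid in T, hence also in S4, S5 (every theorem of T is a theorem of S4 and S5).
K-tableau for the negation ¬((□(¬r ∧ (¬q ∧ ¬r)) → (¬r ∧ (¬q ∧ ¬r))) ∨ ◇(s → p)):
1. ¬((□(¬r ∧ (¬q ∧ ¬r)) → (¬r ∧ (¬q ∧ ¬r))) ∨ ◇(s → p)), u
2. ¬(□(¬r ∧ (¬q ∧ ¬r)) → (¬r ∧ (¬q ∧ ¬r))), u
3. ¬◇(s → p), u
4. □(¬r ∧ (¬q ∧ ¬r)), u
5. ¬(¬r ∧ (¬q ∧ ¬r)), u
6. ¬(¬q ∧ ¬r), u
7. r, u
Complete open branch: countermodel on a K-frame, so not valid in K.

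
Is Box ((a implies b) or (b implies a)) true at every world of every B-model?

Tableau for the negation not Box ((a implies b) or (b implies a)):
1. not Box ((a implies b) or (b implies a)), w0
2. not ((a implies b) or (b implies a)), w1
3. not (a implies b), w1
4. not (b implies a), w1
5. a, w1
6. not b, w1
7. b, w1
8. not a, w1
Accessibility: w0Rw0, w0Rw1, w1Rw0, w1Rw1
Branch closes: b and not b both at w1.
Every branch of the negation's tableau closes; the branch above is one of them.

Yes, valid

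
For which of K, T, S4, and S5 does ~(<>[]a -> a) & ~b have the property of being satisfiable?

K, T, S4

S5-tableau for the formula:
1. ~(<>[]a -> a) & ~b, 0
2. ~(<>[]a -> a), 0   [&-rule on 1]
3. ~b, 0   [&-rule on 1]
4. <>[]a, 0   [~->-rule on 2]
5. ~a, 0   [~->-rule on 2]
6. []a, 1   [<>-rule on 4: fresh world 1, 0R1]
7. a, 0   [[]-rule on 6 via 1R0]
Accessibility: 0R0, 0R1, 1R0, 1R1
Branch closes: a and ~a both at 0.
Every branch closes (one shown): unsatisfiable in S5.
S4-tableau for the formula:
1. ~(<>[]a -> a) & ~b, 0
2. ~(<>[]a -> a), 0   [&-rule on 1]
3. ~b, 0   [&-rule on 1]
4. <>[]a, 0   [~->-rule on 2]
5. ~a, 0   [~->-rule on 2]
6. []a, 1   [<>-rule on 4: fresh world 1, 0R1]
7. a, 1   [[]-rule on 6 via 1R1]
Accessibility: 0R0, 0R1, 1R1
Complete open branch: satisfiable in S4, hence also in K, T (this S4-model is also a K-model and a T-model).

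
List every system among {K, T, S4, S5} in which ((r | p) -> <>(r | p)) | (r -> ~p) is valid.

T-tableau for the negation ~(((r | p) -> <>(r | p)) | (r -> ~p)):
1. ~(((r | p) -> <>(r | p)) | (r -> ~p)), u
2. ~((r | p) -> <>(r | p)), u
3. ~(r -> ~p), u
4. r | p, u
5. ~<>(r | p), u
6. r, u
7. p, u
8. ~(r | p), u
9. ~r, u
10. ~p, u
Accessibility: uRu
Branch closes: r and ~r both at u.
Every branch closes (one shown): valid in T, hence also in S4, S5 (every theorem of T is a theorem of S4 and S5).
K-tableau for the negation ~(((r | p) -> <>(r | p)) | (r -> ~p)):
1. ~(((r | p) -> <>(r | p)) | (r -> ~p)), u
2. ~((r | p) -> <>(r | p)), u
3. ~(r -> ~p), u
4. r | p, u
5. ~<>(r | p), u
6. r, u
7. p, u
Complete open branch: countermodel on a K-frame, so not valid in K.

T, S4, S5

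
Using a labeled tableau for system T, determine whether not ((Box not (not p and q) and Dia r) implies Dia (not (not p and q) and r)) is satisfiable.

Unsatisfiable (every branch closes)

1. not ((Box not (not p and q) and Dia r) implies Dia (not (not p and q) and r)), w0
2. Box not (not p and q) and Dia r, w0
3. not Dia (not (not p and q) and r), w0
4. Box not (not p and q), w0
5. Dia r, w0
6. not (not (not p and q) and r), w0
7. not (not p and q), w0
8. not r, w0
9. not q, w0
10. r, w1
11. not (not (not p and q) and r), w1
12. not (not p and q), w1
13. not p and q, w1
14. not p, w1
15. q, w1
16. not q, w1
Accessibility: w0Rw0, w0Rw1, w1Rw1
Branch closes: q and not q both at w1.
Every branch closes; the branch above is one of them.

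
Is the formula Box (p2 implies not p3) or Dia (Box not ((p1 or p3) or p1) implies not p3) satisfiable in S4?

Satisfiable

1. Box (p2 implies not p3) or Dia (Box not ((p1 or p3) or p1) implies not p3), 0
2. Dia (Box not ((p1 or p3) or p1) implies not p3), 0
3. Box not ((p1 or p3) or p1) implies not p3, 1
4. not p3, 1
Accessibility: 0R0, 0R1, 1R1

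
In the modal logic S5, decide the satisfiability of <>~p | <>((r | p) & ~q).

Satisfiable

1. <>~p | <>((r | p) & ~q), u
2. <>((r | p) & ~q), u
3. (r | p) & ~q, v
4. r | p, v
5. ~q, v
6. p, v
Accessibility: uRu, uRv, vRu, vRv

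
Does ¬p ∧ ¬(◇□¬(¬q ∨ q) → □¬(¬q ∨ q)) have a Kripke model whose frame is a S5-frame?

1. ¬p ∧ ¬(◇□¬(¬q ∨ q) → □¬(¬q ∨ q)), u
2. ¬p, u   [∧-rule on 1]
3. ¬(◇□¬(¬q ∨ q) → □¬(¬q ∨ q)), u   [∧-rule on 1]
4. ◇□¬(¬q ∨ q), u   [¬→-rule on 3]
5. ¬□¬(¬q ∨ q), u   [¬→-rule on 3]
6. □¬(¬q ∨ q), v   [◇-rule on 4: fresh world v, uRv]
7. ¬(¬q ∨ q), u   [□-rule on 6 via vRu]
8. q, u   [¬∨-rule on 7]
9. ¬q, u   [¬∨-rule on 7]
Accessibility: uRu, uRv, vRu, vRv
Branch closes: q and ¬q both at u.
Every branch closes; the branch above is one of them.

Unsatisfiable (every branch closes)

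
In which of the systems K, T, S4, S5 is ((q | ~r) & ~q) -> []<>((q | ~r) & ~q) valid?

S5-tableau for the negation ~(((q | ~r) & ~q) -> []<>((q | ~r) & ~q)):
1. ~(((q | ~r) & ~q) -> []<>((q | ~r) & ~q)), u
2. (q | ~r) & ~q, u   [~->-rule on 1]
3. ~[]<>((q | ~r) & ~q), u   [~->-rule on 1]
4. q | ~r, u   [&-rule on 2]
5. ~q, u   [&-rule on 2]
6. ~r, u   [|-rule on 4 (branches; this branch)]
7. ~<>((q | ~r) & ~q), v   [~[]-rule on 3: fresh world v, uRv]
8. ~((q | ~r) & ~q), u   [~<>-rule on 7 via vRu]
9. ~((q | ~r) & ~q), v   [~<>-rule on 7 via vRv]
10. ~(q | ~r), u   [~&-rule on 8 (branches; this branch)]
11. r, u   [~|-rule on 10]
Accessibility: uRu, uRv, vRu, vRv
Branch closes: r and ~r both at u.
Every branch closes (one shown): valid in S5.
S4-tableau for the negation ~(((q | ~r) & ~q) -> []<>((q | ~r) & ~q)):
1. ~(((q | ~r) & ~q) -> []<>((q | ~r) & ~q)), u
2. (q | ~r) & ~q, u   [~->-rule on 1]
3. ~[]<>((q | ~r) & ~q), u   [~->-rule on 1]
4. q | ~r, u   [&-rule on 2]
5. ~q, u   [&-rule on 2]
6. ~r, u   [|-rule on 4 (branches; this branch)]
7. ~<>((q | ~r) & ~q), v   [~[]-rule on 3: fresh world v, uRv]
8. ~((q | ~r) & ~q), v   [~<>-rule on 7 via vRv]
9. q, v   [~&-rule on 8 (branches; this branch)]
Accessibility: uRu, uRv, vRv
Complete open branch: countermodel on an S4-frame, so not valid in S4, nor in K, T (the same frame is also a K-frame and a T-frame).

S5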